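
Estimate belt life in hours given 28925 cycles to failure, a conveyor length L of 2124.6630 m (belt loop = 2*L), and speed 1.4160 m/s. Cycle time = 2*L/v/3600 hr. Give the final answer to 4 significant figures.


cycle_time = 2 * 2124.6630 / 1.4160 / 3600 = 0.833593 hr
life = 28925 * 0.833593 = 24110 hours


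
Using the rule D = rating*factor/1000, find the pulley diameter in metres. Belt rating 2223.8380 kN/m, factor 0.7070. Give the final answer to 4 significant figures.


D = 2223.8380 * 0.7070 / 1000
D = 1.572 m


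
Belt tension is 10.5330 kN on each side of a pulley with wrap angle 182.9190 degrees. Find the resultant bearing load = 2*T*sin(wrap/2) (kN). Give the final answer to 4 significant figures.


F = 2 * 10.5330 * sin(182.9190/2 deg)
F = 21.06 kN


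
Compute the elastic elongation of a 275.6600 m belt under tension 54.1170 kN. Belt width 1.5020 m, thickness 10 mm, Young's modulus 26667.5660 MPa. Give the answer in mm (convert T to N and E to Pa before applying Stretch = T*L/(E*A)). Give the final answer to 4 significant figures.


A = 1.5020 * 0.01 = 0.01502 m^2
Stretch = 54.1170*1000 * 275.6600 / (26667.5660e6 * 0.01502) * 1000
Stretch = 37.24 mm


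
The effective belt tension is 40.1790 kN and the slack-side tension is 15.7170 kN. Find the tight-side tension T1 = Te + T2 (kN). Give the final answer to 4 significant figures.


T1 = Te + T2 = 40.1790 + 15.7170
T1 = 55.90 kN


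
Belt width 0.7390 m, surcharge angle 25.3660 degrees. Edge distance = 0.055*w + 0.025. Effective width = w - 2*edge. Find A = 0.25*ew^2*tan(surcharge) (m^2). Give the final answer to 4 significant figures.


edge = 0.055*0.7390 + 0.025 = 0.065645 m
ew = 0.7390 - 2*0.065645 = 0.60771 m
A = 0.25 * 0.60771^2 * tan(25.3660 deg)
A = 0.04377 m^2


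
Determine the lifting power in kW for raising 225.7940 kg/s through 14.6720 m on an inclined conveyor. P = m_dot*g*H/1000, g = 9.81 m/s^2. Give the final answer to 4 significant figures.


P = 225.7940 * 9.81 * 14.6720 / 1000
P = 32.50 kW


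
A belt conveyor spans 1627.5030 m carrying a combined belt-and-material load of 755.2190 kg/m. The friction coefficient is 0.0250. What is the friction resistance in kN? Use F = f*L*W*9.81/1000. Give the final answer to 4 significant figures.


F = 0.0250 * 1627.5030 * 755.2190 * 9.81 / 1000
F = 301.4 kN


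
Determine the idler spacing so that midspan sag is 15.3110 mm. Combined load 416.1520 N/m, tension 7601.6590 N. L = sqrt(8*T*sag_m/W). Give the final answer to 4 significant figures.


sag = 15.3110/1000 = 0.015311 m
L = sqrt(8 * 7601.6590 * 0.015311 / 416.1520)
L = 1.496 m


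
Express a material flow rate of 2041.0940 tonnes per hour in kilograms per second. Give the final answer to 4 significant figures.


m_dot = 2041.0940 * 1000 / 3600
m_dot = 567.0 kg/s


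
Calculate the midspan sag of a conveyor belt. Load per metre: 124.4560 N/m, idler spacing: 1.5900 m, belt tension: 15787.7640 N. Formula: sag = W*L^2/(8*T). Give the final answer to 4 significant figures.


sag = 124.4560 * 1.5900^2 / (8 * 15787.7640)
sag = 0.002491 m


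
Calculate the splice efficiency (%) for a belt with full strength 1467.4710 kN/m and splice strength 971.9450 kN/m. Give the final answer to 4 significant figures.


Eff = 971.9450 / 1467.4710 * 100
Eff = 66.23 %


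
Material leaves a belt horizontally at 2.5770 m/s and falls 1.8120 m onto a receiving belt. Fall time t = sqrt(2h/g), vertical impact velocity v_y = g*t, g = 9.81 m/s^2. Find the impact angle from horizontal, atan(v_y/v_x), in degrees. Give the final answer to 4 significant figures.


t = sqrt(2*1.8120/9.81) = 0.607798 s
v_y = 9.81 * 0.607798 = 5.9625 m/s
angle = atan(5.9625 / 2.5770) = 66.63 deg


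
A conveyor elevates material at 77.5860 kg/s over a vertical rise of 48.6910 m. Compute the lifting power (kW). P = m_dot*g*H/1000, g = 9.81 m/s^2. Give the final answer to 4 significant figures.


P = 77.5860 * 9.81 * 48.6910 / 1000
P = 37.06 kW


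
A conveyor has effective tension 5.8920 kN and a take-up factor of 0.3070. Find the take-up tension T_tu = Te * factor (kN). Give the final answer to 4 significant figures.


T_tu = 5.8920 * 0.3070
T_tu = 1.809 kN


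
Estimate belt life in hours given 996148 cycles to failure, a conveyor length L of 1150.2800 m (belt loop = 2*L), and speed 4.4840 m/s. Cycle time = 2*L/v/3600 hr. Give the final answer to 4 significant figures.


cycle_time = 2 * 1150.2800 / 4.4840 / 3600 = 0.142517 hr
life = 996148 * 0.142517 = 142000 hours


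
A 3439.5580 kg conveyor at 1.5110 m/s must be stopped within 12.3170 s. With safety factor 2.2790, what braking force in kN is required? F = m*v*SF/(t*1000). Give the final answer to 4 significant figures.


F = 3439.5580 * 1.5110 / 12.3170 * 2.2790 / 1000
F = 0.9616 kN


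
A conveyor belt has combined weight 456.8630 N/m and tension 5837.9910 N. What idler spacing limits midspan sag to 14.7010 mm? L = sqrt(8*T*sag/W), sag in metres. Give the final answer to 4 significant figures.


sag = 14.7010/1000 = 0.014701 m
L = sqrt(8 * 5837.9910 * 0.014701 / 456.8630)
L = 1.226 m


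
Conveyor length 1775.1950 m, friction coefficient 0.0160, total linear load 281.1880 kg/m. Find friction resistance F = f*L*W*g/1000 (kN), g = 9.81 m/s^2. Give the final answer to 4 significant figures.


F = 0.0160 * 1775.1950 * 281.1880 * 9.81 / 1000
F = 78.35 kN


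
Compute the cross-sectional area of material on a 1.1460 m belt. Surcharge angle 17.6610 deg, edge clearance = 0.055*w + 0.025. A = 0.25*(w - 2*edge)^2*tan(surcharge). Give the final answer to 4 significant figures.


edge = 0.055*1.1460 + 0.025 = 0.08803 m
ew = 1.1460 - 2*0.08803 = 0.96994 m
A = 0.25 * 0.96994^2 * tan(17.6610 deg)
A = 0.07488 m^2


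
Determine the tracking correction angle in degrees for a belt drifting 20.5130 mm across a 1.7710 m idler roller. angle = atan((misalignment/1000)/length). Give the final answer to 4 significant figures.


misalign_m = 20.5130 / 1000 = 0.020513 m
angle = atan(0.020513 / 1.7710)
angle = 0.6636 deg


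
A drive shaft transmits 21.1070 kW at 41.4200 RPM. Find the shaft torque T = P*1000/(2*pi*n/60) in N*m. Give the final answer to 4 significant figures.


omega = 2*pi*41.4200/60 = 4.33749 rad/s
T = 21.1070*1000 / 4.33749
T = 4866 N*m


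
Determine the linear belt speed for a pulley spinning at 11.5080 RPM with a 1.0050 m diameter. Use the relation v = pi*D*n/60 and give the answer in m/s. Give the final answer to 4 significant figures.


v = pi * 1.0050 * 11.5080 / 60
v = 0.6056 m/s


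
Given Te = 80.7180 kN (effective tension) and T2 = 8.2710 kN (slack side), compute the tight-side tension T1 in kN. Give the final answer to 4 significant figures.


T1 = Te + T2 = 80.7180 + 8.2710
T1 = 88.99 kN


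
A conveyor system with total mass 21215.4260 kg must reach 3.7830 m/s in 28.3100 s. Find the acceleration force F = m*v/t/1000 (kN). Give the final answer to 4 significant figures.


F = 21215.4260 * 3.7830 / 28.3100 / 1000
F = 2.835 kN


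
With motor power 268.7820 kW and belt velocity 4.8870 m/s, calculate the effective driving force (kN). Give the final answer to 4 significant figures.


Te = P / v = 268.7820 / 4.8870
Te = 55.00 kN


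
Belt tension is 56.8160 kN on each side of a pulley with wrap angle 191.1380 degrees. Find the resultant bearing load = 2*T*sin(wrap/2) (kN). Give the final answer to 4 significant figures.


F = 2 * 56.8160 * sin(191.1380/2 deg)
F = 113.1 kN


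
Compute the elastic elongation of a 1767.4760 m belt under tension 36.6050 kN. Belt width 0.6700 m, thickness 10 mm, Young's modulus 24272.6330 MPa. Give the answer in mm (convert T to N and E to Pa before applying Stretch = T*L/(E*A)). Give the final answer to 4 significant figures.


A = 0.6700 * 0.01 = 0.00670 m^2
Stretch = 36.6050*1000 * 1767.4760 / (24272.6330e6 * 0.00670) * 1000
Stretch = 397.8 mm


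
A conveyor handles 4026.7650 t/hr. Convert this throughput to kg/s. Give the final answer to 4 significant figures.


m_dot = 4026.7650 * 1000 / 3600
m_dot = 1119 kg/s


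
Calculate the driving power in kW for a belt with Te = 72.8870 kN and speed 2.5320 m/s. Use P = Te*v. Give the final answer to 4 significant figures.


P = Te * v = 72.8870 * 2.5320
P = 184.5 kW


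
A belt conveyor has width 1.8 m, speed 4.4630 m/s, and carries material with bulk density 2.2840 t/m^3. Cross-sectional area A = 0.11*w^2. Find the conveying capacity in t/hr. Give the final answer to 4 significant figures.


A = 0.11 * 1.8^2 = 0.3564 m^2
C = 0.3564 * 4.4630 * 2.2840 * 3600
C = 13080 t/hr


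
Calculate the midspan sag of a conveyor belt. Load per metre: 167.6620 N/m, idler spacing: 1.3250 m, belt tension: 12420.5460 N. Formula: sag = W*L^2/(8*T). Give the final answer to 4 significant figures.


sag = 167.6620 * 1.3250^2 / (8 * 12420.5460)
sag = 0.002962 m


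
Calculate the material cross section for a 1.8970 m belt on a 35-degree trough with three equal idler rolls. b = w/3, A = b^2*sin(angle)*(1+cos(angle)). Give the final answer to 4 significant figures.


b = 1.8970/3 = 0.632333 m
A = 0.632333^2 * sin(35 deg) * (1 + cos(35 deg))
A = 0.4172 m^2


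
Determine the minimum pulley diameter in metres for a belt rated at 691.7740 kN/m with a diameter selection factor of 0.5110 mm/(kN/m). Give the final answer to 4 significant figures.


D = 691.7740 * 0.5110 / 1000
D = 0.3535 m


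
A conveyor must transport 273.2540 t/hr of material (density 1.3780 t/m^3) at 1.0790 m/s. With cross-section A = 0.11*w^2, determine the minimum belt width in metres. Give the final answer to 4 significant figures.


A_req = 273.2540 / (1.0790 * 1.3780 * 3600) = 0.0510497 m^2
w = sqrt(0.0510497 / 0.11)
w = 0.6812 m


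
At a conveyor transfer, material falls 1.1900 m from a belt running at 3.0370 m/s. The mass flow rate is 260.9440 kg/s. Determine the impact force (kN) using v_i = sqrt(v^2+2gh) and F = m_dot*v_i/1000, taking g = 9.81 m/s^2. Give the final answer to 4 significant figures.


v_i = sqrt(3.0370^2 + 2*9.81*1.1900) = 5.70712 m/s
F = 260.9440 * 5.70712 / 1000
F = 1.489 kN


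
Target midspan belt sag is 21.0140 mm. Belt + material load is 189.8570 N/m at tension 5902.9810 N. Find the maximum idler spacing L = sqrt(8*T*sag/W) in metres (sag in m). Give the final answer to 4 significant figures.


sag = 21.0140/1000 = 0.021014 m
L = sqrt(8 * 5902.9810 * 0.021014 / 189.8570)
L = 2.286 m


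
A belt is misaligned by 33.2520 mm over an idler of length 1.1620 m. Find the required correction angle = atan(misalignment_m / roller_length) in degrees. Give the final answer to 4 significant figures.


misalign_m = 33.2520 / 1000 = 0.033252 m
angle = atan(0.033252 / 1.1620)
angle = 1.639 deg


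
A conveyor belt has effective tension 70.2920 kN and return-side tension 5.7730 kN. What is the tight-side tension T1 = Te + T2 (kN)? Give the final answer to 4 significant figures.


T1 = Te + T2 = 70.2920 + 5.7730
T1 = 76.06 kN


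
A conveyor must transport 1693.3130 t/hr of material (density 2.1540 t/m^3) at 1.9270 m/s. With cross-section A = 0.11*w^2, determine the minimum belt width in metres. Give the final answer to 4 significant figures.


A_req = 1693.3130 / (1.9270 * 2.1540 * 3600) = 0.11332 m^2
w = sqrt(0.11332 / 0.11)
w = 1.015 m


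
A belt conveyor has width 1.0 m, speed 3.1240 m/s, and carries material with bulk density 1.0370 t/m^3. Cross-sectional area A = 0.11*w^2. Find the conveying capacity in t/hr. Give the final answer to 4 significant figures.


A = 0.11 * 1.0^2 = 0.11 m^2
C = 0.11 * 3.1240 * 1.0370 * 3600
C = 1283 t/hr


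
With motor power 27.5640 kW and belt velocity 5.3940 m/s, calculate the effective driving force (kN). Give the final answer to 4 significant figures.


Te = P / v = 27.5640 / 5.3940
Te = 5.110 kN


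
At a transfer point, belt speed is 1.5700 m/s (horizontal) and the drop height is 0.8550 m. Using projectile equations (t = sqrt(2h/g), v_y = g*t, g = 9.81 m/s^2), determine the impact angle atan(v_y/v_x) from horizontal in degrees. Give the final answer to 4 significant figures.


t = sqrt(2*0.8550/9.81) = 0.417507 s
v_y = 9.81 * 0.417507 = 4.09574 m/s
angle = atan(4.09574 / 1.5700) = 69.03 deg


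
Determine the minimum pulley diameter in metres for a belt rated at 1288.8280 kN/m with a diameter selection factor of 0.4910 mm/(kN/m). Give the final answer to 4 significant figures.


D = 1288.8280 * 0.4910 / 1000
D = 0.6328 m


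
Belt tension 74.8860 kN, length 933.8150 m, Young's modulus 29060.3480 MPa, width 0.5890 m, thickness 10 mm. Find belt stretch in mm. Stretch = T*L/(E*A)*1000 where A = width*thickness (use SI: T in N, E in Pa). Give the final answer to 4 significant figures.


A = 0.5890 * 0.01 = 0.00589 m^2
Stretch = 74.8860*1000 * 933.8150 / (29060.3480e6 * 0.00589) * 1000
Stretch = 408.6 mm


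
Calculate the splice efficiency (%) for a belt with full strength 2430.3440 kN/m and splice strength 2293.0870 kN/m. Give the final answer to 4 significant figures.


Eff = 2293.0870 / 2430.3440 * 100
Eff = 94.35 %


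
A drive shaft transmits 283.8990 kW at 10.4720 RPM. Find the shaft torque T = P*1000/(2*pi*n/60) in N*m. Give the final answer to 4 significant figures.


omega = 2*pi*10.4720/60 = 1.09663 rad/s
T = 283.8990*1000 / 1.09663
T = 258900 N*m


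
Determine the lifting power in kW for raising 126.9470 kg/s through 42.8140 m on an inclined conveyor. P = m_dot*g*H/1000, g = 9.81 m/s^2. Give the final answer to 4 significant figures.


P = 126.9470 * 9.81 * 42.8140 / 1000
P = 53.32 kW


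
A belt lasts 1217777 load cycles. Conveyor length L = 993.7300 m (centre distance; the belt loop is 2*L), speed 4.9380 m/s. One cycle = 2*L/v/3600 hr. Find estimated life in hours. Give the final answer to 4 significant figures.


cycle_time = 2 * 993.7300 / 4.9380 / 3600 = 0.111801 hr
life = 1217777 * 0.111801 = 136100 hours


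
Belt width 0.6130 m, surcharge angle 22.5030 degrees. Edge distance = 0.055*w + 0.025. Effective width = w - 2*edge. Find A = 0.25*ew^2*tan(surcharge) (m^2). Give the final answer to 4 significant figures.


edge = 0.055*0.6130 + 0.025 = 0.058715 m
ew = 0.6130 - 2*0.058715 = 0.49557 m
A = 0.25 * 0.49557^2 * tan(22.5030 deg)
A = 0.02544 m^2


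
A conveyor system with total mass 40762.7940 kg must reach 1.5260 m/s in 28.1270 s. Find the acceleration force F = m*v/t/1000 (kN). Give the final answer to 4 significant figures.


F = 40762.7940 * 1.5260 / 28.1270 / 1000
F = 2.212 kN


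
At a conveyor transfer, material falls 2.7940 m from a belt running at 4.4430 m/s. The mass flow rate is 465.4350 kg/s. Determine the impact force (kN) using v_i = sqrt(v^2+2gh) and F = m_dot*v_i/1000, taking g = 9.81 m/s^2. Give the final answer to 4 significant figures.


v_i = sqrt(4.4430^2 + 2*9.81*2.7940) = 8.63473 m/s
F = 465.4350 * 8.63473 / 1000
F = 4.019 kN


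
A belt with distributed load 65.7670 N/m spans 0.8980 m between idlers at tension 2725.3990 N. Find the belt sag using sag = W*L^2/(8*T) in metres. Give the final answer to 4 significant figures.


sag = 65.7670 * 0.8980^2 / (8 * 2725.3990)
sag = 0.002432 m


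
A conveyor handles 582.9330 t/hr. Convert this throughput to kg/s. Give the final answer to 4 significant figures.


m_dot = 582.9330 * 1000 / 3600
m_dot = 161.9 kg/s


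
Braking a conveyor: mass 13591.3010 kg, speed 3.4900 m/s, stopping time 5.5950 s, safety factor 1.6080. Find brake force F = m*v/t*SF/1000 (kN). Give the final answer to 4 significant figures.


F = 13591.3010 * 3.4900 / 5.5950 * 1.6080 / 1000
F = 13.63 kN


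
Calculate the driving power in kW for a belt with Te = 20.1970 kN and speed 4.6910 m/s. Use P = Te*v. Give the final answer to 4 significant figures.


P = Te * v = 20.1970 * 4.6910
P = 94.74 kW


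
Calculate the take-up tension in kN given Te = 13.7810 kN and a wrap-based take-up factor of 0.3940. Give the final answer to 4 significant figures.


T_tu = 13.7810 * 0.3940
T_tu = 5.430 kN


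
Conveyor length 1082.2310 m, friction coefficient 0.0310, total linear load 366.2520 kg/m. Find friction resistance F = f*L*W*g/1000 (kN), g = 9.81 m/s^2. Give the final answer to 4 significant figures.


F = 0.0310 * 1082.2310 * 366.2520 * 9.81 / 1000
F = 120.5 kN


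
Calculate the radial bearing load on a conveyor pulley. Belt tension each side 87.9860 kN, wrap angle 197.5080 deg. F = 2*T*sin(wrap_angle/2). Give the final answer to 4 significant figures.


F = 2 * 87.9860 * sin(197.5080/2 deg)
F = 173.9 kN


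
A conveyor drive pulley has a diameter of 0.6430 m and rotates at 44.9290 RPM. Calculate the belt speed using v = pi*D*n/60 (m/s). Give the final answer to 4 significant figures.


v = pi * 0.6430 * 44.9290 / 60
v = 1.513 m/s


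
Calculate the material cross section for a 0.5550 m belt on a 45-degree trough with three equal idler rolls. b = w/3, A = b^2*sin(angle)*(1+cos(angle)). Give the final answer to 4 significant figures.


b = 0.5550/3 = 0.185 m
A = 0.185^2 * sin(45 deg) * (1 + cos(45 deg))
A = 0.04131 m^2


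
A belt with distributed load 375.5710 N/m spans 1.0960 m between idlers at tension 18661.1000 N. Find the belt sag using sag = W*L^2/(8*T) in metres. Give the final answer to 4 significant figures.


sag = 375.5710 * 1.0960^2 / (8 * 18661.1000)
sag = 0.003022 m


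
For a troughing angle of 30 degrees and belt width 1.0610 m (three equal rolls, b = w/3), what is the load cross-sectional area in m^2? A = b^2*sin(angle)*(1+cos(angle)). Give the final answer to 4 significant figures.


b = 1.0610/3 = 0.353667 m
A = 0.353667^2 * sin(30 deg) * (1 + cos(30 deg))
A = 0.1167 m^2


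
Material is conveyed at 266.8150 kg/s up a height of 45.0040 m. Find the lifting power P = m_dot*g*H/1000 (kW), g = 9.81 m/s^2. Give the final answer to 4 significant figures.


P = 266.8150 * 9.81 * 45.0040 / 1000
P = 117.8 kW


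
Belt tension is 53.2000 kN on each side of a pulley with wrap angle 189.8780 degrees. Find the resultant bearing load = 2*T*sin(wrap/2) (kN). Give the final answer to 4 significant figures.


F = 2 * 53.2000 * sin(189.8780/2 deg)
F = 106.0 kN


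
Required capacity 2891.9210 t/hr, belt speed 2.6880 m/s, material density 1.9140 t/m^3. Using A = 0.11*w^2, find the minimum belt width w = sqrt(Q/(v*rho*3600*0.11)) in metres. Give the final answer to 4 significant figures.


A_req = 2891.9210 / (2.6880 * 1.9140 * 3600) = 0.156139 m^2
w = sqrt(0.156139 / 0.11)
w = 1.191 m


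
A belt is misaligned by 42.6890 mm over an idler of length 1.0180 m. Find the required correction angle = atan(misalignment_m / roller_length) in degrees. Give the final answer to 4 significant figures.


misalign_m = 42.6890 / 1000 = 0.042689 m
angle = atan(0.042689 / 1.0180)
angle = 2.401 deg


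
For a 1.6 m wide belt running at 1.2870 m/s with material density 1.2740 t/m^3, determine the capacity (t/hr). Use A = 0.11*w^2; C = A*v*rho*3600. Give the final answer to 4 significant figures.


A = 0.11 * 1.6^2 = 0.2816 m^2
C = 0.2816 * 1.2870 * 1.2740 * 3600
C = 1662 t/hr


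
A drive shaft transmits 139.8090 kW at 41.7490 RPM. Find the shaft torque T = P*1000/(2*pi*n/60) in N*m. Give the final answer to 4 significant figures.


omega = 2*pi*41.7490/60 = 4.37195 rad/s
T = 139.8090*1000 / 4.37195
T = 31980 N*m


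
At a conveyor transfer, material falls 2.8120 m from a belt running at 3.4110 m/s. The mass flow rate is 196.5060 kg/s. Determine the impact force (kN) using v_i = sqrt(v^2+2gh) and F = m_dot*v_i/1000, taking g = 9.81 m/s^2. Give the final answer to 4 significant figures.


v_i = sqrt(3.4110^2 + 2*9.81*2.8120) = 8.17352 m/s
F = 196.5060 * 8.17352 / 1000
F = 1.606 kN


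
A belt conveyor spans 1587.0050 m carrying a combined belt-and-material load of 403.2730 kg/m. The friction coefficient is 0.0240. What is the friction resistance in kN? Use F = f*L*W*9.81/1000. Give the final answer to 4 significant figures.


F = 0.0240 * 1587.0050 * 403.2730 * 9.81 / 1000
F = 150.7 kN


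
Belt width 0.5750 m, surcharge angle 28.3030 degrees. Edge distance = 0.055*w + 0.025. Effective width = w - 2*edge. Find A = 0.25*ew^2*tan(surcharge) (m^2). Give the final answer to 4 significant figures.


edge = 0.055*0.5750 + 0.025 = 0.056625 m
ew = 0.5750 - 2*0.056625 = 0.46175 m
A = 0.25 * 0.46175^2 * tan(28.3030 deg)
A = 0.02870 m^2


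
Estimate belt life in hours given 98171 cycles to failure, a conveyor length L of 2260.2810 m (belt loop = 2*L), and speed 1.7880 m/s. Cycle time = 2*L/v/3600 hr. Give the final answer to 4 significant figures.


cycle_time = 2 * 2260.2810 / 1.7880 / 3600 = 0.7023 hr
life = 98171 * 0.7023 = 68950 hours


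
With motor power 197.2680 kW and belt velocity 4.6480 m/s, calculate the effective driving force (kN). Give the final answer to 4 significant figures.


Te = P / v = 197.2680 / 4.6480
Te = 42.44 kN


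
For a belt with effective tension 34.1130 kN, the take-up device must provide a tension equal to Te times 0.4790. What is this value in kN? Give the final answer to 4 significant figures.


T_tu = 34.1130 * 0.4790
T_tu = 16.34 kN


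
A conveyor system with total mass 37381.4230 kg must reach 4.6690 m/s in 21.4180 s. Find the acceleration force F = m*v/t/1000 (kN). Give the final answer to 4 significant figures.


F = 37381.4230 * 4.6690 / 21.4180 / 1000
F = 8.149 kN


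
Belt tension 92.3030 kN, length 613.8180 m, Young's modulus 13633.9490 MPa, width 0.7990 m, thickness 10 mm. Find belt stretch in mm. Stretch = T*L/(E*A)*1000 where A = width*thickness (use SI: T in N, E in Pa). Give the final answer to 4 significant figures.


A = 0.7990 * 0.01 = 0.00799 m^2
Stretch = 92.3030*1000 * 613.8180 / (13633.9490e6 * 0.00799) * 1000
Stretch = 520.1 mm


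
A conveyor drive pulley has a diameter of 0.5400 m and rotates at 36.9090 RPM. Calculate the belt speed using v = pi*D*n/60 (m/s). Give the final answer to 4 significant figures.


v = pi * 0.5400 * 36.9090 / 60
v = 1.044 m/s


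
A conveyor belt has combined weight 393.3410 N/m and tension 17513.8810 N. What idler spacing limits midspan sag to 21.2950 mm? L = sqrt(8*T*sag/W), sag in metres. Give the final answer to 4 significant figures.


sag = 21.2950/1000 = 0.021295 m
L = sqrt(8 * 17513.8810 * 0.021295 / 393.3410)
L = 2.754 m


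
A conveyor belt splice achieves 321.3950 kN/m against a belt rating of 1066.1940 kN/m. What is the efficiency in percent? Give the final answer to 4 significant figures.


Eff = 321.3950 / 1066.1940 * 100
Eff = 30.14 %


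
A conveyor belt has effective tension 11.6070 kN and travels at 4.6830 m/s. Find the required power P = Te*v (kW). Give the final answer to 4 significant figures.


P = Te * v = 11.6070 * 4.6830
P = 54.36 kW


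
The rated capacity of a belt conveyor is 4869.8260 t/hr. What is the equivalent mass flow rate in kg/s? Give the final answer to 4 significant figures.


m_dot = 4869.8260 * 1000 / 3600
m_dot = 1353 kg/s


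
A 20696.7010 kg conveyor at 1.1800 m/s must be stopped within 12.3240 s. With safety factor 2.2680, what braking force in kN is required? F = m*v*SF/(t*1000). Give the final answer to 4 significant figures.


F = 20696.7010 * 1.1800 / 12.3240 * 2.2680 / 1000
F = 4.494 kN


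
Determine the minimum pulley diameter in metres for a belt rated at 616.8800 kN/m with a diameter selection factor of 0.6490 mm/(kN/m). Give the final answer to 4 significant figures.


D = 616.8800 * 0.6490 / 1000
D = 0.4004 m


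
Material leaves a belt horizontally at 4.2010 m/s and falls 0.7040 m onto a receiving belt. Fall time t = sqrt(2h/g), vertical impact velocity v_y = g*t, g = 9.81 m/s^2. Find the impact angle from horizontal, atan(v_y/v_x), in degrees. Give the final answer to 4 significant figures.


t = sqrt(2*0.7040/9.81) = 0.37885 s
v_y = 9.81 * 0.37885 = 3.71652 m/s
angle = atan(3.71652 / 4.2010) = 41.50 deg


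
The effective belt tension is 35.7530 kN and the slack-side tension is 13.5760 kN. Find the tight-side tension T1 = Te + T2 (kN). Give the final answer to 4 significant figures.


T1 = Te + T2 = 35.7530 + 13.5760
T1 = 49.33 kN


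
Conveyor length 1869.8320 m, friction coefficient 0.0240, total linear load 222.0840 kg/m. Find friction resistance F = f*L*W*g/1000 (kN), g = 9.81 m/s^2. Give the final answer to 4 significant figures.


F = 0.0240 * 1869.8320 * 222.0840 * 9.81 / 1000
F = 97.77 kN


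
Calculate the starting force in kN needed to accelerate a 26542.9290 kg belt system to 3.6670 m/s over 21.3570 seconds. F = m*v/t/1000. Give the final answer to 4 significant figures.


F = 26542.9290 * 3.6670 / 21.3570 / 1000
F = 4.557 kN


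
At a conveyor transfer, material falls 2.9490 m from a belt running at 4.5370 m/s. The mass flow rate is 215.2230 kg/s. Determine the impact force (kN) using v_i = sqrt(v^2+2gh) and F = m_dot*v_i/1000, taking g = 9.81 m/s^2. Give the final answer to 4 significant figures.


v_i = sqrt(4.5370^2 + 2*9.81*2.9490) = 8.85685 m/s
F = 215.2230 * 8.85685 / 1000
F = 1.906 kN


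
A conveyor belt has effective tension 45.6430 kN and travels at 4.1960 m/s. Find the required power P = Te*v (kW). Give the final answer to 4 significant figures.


P = Te * v = 45.6430 * 4.1960
P = 191.5 kW


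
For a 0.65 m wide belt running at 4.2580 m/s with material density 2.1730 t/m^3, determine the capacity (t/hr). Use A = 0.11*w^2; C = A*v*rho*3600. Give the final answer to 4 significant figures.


A = 0.11 * 0.65^2 = 0.046475 m^2
C = 0.046475 * 4.2580 * 2.1730 * 3600
C = 1548 t/hr


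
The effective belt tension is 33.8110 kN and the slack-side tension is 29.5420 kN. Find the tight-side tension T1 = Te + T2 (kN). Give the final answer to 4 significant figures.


T1 = Te + T2 = 33.8110 + 29.5420
T1 = 63.35 kN


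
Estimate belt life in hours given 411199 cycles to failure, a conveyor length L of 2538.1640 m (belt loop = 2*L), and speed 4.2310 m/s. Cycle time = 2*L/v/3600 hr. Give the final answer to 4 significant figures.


cycle_time = 2 * 2538.1640 / 4.2310 / 3600 = 0.333276 hr
life = 411199 * 0.333276 = 137000 hours


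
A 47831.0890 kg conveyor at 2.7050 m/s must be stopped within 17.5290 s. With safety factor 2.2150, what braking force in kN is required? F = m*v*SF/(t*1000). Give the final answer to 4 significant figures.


F = 47831.0890 * 2.7050 / 17.5290 * 2.2150 / 1000
F = 16.35 kN


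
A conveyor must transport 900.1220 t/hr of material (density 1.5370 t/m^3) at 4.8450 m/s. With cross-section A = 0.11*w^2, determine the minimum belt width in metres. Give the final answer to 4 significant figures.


A_req = 900.1220 / (4.8450 * 1.5370 * 3600) = 0.0335762 m^2
w = sqrt(0.0335762 / 0.11)
w = 0.5525 m


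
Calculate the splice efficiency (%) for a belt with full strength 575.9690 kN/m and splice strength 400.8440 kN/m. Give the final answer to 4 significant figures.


Eff = 400.8440 / 575.9690 * 100
Eff = 69.59 %


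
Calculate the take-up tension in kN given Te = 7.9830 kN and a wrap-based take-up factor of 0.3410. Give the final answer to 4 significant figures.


T_tu = 7.9830 * 0.3410
T_tu = 2.722 kN


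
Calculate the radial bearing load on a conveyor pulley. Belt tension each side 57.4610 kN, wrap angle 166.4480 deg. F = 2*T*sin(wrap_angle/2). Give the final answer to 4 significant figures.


F = 2 * 57.4610 * sin(166.4480/2 deg)
F = 114.1 kN


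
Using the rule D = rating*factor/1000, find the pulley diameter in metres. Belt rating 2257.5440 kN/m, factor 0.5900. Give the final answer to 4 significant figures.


D = 2257.5440 * 0.5900 / 1000
D = 1.332 m


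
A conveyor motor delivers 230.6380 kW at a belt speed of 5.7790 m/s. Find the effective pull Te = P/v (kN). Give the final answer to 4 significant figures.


Te = P / v = 230.6380 / 5.7790
Te = 39.91 kN


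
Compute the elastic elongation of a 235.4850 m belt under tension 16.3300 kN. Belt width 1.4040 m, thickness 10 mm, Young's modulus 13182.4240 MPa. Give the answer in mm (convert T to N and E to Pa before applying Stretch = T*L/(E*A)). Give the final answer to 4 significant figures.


A = 1.4040 * 0.01 = 0.01404 m^2
Stretch = 16.3300*1000 * 235.4850 / (13182.4240e6 * 0.01404) * 1000
Stretch = 20.78 mm


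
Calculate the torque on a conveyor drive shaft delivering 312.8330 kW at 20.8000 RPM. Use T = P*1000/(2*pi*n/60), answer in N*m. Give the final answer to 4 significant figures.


omega = 2*pi*20.8000/60 = 2.17817 rad/s
T = 312.8330*1000 / 2.17817
T = 143600 N*m


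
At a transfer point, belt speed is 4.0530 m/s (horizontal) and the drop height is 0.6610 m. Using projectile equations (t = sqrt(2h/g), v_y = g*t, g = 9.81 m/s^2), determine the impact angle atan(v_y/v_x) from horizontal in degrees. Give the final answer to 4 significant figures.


t = sqrt(2*0.6610/9.81) = 0.367097 s
v_y = 9.81 * 0.367097 = 3.60122 m/s
angle = atan(3.60122 / 4.0530) = 41.62 deg


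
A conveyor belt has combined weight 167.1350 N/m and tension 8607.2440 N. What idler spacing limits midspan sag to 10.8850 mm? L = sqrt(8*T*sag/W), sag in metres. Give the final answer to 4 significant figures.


sag = 10.8850/1000 = 0.010885 m
L = sqrt(8 * 8607.2440 * 0.010885 / 167.1350)
L = 2.118 m


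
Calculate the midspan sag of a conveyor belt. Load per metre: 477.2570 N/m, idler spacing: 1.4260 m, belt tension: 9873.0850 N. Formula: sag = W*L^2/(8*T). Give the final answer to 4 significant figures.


sag = 477.2570 * 1.4260^2 / (8 * 9873.0850)
sag = 0.01229 m


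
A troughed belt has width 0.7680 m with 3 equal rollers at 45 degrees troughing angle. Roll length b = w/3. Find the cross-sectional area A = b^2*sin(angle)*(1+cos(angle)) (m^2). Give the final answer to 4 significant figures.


b = 0.7680/3 = 0.256 m
A = 0.256^2 * sin(45 deg) * (1 + cos(45 deg))
A = 0.07911 m^2


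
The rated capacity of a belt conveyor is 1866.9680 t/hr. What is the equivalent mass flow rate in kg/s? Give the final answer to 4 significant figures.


m_dot = 1866.9680 * 1000 / 3600
m_dot = 518.6 kg/s


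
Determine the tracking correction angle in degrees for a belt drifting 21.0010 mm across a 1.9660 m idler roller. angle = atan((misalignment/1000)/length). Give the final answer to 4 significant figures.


misalign_m = 21.0010 / 1000 = 0.021001 m
angle = atan(0.021001 / 1.9660)
angle = 0.6120 deg


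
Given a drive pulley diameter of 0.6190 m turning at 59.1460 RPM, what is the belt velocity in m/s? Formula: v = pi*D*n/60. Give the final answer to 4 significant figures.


v = pi * 0.6190 * 59.1460 / 60
v = 1.917 m/s


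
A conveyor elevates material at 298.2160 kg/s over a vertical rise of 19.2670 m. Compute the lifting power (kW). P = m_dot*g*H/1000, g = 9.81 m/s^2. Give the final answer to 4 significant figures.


P = 298.2160 * 9.81 * 19.2670 / 1000
P = 56.37 kW


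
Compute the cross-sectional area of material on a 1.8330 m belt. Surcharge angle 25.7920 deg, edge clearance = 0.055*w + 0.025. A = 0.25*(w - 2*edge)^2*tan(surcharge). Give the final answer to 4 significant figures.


edge = 0.055*1.8330 + 0.025 = 0.125815 m
ew = 1.8330 - 2*0.125815 = 1.58137 m
A = 0.25 * 1.58137^2 * tan(25.7920 deg)
A = 0.3021 m^2


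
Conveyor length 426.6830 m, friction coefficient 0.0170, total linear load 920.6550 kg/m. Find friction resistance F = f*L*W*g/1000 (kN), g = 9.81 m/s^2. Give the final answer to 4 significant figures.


F = 0.0170 * 426.6830 * 920.6550 * 9.81 / 1000
F = 65.51 kN


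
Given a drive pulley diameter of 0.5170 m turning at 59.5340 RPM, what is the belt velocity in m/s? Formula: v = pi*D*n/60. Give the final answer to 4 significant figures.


v = pi * 0.5170 * 59.5340 / 60
v = 1.612 m/s


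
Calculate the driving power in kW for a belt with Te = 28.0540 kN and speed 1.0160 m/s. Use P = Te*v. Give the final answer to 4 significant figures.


P = Te * v = 28.0540 * 1.0160
P = 28.50 kW


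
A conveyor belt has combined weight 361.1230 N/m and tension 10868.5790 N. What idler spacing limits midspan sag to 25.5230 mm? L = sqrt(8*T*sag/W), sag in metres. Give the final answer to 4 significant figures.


sag = 25.5230/1000 = 0.025523 m
L = sqrt(8 * 10868.5790 * 0.025523 / 361.1230)
L = 2.479 m


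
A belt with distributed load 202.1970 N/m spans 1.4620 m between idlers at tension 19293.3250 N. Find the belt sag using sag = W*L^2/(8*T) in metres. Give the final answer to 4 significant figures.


sag = 202.1970 * 1.4620^2 / (8 * 19293.3250)
sag = 0.002800 m


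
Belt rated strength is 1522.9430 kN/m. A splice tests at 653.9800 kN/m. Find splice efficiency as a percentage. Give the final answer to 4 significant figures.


Eff = 653.9800 / 1522.9430 * 100
Eff = 42.94 %


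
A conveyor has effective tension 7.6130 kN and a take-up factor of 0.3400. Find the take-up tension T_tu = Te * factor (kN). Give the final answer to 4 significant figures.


T_tu = 7.6130 * 0.3400
T_tu = 2.588 kN


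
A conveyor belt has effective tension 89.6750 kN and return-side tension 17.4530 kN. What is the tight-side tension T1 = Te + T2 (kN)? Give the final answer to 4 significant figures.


T1 = Te + T2 = 89.6750 + 17.4530
T1 = 107.1 kN


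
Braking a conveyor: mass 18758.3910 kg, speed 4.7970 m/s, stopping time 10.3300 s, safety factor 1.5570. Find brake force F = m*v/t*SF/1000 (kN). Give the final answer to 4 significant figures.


F = 18758.3910 * 4.7970 / 10.3300 * 1.5570 / 1000
F = 13.56 kN


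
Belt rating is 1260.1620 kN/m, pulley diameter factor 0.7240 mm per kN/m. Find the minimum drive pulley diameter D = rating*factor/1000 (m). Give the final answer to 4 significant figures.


D = 1260.1620 * 0.7240 / 1000
D = 0.9124 m


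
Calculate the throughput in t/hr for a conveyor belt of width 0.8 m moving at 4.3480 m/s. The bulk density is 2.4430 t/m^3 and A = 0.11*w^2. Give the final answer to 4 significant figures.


A = 0.11 * 0.8^2 = 0.0704 m^2
C = 0.0704 * 4.3480 * 2.4430 * 3600
C = 2692 t/hr


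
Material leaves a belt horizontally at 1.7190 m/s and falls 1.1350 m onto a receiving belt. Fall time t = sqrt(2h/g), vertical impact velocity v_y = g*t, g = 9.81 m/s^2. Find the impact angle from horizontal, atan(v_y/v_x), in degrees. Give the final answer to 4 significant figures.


t = sqrt(2*1.1350/9.81) = 0.481037 s
v_y = 9.81 * 0.481037 = 4.71897 m/s
angle = atan(4.71897 / 1.7190) = 69.98 deg


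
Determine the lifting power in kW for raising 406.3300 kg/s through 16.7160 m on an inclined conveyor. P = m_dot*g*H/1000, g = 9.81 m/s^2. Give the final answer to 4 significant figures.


P = 406.3300 * 9.81 * 16.7160 / 1000
P = 66.63 kW


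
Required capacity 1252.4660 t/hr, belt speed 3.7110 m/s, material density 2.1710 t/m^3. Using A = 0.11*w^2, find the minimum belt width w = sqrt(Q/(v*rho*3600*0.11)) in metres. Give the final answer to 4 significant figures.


A_req = 1252.4660 / (3.7110 * 2.1710 * 3600) = 0.043183 m^2
w = sqrt(0.043183 / 0.11)
w = 0.6266 m


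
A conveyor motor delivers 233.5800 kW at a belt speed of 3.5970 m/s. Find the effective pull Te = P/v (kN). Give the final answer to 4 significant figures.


Te = P / v = 233.5800 / 3.5970
Te = 64.94 kN


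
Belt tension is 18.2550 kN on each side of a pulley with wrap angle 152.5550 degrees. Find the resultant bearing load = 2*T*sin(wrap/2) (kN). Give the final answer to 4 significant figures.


F = 2 * 18.2550 * sin(152.5550/2 deg)
F = 35.47 kN


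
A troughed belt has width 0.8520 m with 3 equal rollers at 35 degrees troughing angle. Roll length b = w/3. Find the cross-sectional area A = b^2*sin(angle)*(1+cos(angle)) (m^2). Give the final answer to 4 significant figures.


b = 0.8520/3 = 0.284 m
A = 0.284^2 * sin(35 deg) * (1 + cos(35 deg))
A = 0.08416 m^2


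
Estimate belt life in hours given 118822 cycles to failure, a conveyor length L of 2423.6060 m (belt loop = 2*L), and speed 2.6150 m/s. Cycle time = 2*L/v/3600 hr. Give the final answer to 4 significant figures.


cycle_time = 2 * 2423.6060 / 2.6150 / 3600 = 0.514894 hr
life = 118822 * 0.514894 = 61180 hours


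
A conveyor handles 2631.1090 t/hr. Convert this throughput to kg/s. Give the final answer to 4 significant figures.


m_dot = 2631.1090 * 1000 / 3600
m_dot = 730.9 kg/s


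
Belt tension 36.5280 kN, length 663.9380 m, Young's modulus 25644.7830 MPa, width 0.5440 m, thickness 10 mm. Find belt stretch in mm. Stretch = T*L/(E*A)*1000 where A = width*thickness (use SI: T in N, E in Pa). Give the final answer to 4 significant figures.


A = 0.5440 * 0.01 = 0.00544 m^2
Stretch = 36.5280*1000 * 663.9380 / (25644.7830e6 * 0.00544) * 1000
Stretch = 173.8 mm


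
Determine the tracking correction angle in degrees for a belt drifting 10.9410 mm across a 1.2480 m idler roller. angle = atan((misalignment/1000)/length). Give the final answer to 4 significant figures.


misalign_m = 10.9410 / 1000 = 0.010941 m
angle = atan(0.010941 / 1.2480)
angle = 0.5023 deg


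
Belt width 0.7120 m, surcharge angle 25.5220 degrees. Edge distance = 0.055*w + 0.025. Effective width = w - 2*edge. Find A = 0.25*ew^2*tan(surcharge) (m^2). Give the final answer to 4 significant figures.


edge = 0.055*0.7120 + 0.025 = 0.06416 m
ew = 0.7120 - 2*0.06416 = 0.58368 m
A = 0.25 * 0.58368^2 * tan(25.5220 deg)
A = 0.04066 m^2


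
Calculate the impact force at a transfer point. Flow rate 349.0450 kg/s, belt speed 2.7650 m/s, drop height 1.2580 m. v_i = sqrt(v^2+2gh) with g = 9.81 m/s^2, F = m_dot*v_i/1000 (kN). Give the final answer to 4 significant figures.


v_i = sqrt(2.7650^2 + 2*9.81*1.2580) = 5.6857 m/s
F = 349.0450 * 5.6857 / 1000
F = 1.985 kN


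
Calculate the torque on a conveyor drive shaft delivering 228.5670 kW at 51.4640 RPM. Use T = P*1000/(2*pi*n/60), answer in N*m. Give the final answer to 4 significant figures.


omega = 2*pi*51.4640/60 = 5.3893 rad/s
T = 228.5670*1000 / 5.3893
T = 42410 N*m


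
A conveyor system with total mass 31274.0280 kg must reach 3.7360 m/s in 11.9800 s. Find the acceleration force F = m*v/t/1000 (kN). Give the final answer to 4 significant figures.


F = 31274.0280 * 3.7360 / 11.9800 / 1000
F = 9.753 kN


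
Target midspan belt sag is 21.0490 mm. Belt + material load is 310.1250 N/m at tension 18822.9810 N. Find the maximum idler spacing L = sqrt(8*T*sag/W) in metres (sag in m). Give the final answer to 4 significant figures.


sag = 21.0490/1000 = 0.021049 m
L = sqrt(8 * 18822.9810 * 0.021049 / 310.1250)
L = 3.197 m


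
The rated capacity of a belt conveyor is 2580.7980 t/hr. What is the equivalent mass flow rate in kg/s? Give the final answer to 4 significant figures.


m_dot = 2580.7980 * 1000 / 3600
m_dot = 716.9 kg/s


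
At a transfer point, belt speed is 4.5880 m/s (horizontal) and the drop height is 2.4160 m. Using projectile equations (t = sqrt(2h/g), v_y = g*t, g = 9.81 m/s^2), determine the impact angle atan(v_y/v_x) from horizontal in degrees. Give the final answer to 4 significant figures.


t = sqrt(2*2.4160/9.81) = 0.701825 s
v_y = 9.81 * 0.701825 = 6.8849 m/s
angle = atan(6.8849 / 4.5880) = 56.32 deg


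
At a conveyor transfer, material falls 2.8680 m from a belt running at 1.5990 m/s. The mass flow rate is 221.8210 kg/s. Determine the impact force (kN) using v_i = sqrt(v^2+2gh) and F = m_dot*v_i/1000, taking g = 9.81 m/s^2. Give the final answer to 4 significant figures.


v_i = sqrt(1.5990^2 + 2*9.81*2.8680) = 7.66987 m/s
F = 221.8210 * 7.66987 / 1000
F = 1.701 kN


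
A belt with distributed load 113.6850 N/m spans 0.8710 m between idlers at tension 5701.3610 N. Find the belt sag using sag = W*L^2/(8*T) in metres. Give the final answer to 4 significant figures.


sag = 113.6850 * 0.8710^2 / (8 * 5701.3610)
sag = 0.001891 m
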